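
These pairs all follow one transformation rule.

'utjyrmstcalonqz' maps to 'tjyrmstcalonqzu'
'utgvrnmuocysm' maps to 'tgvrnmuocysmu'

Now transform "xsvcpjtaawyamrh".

svcpjtaawyamrhx

What's happening: move the first character to the end.
"xsvcpjtaawyamrh" → "svcpjtaawyamrhx".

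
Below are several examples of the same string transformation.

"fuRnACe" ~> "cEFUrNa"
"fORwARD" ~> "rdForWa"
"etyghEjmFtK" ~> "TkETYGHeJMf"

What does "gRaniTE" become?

teGrANI

The pattern: move the last 2 characters to the front (rotate right by 2), then flip the case of every letter.
Applying both steps to "gRaniTE": "TEgRani", then "teGrANI".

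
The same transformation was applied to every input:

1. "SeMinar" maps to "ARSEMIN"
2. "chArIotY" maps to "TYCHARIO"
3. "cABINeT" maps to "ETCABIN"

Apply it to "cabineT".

The pattern: move the last 2 characters to the front (rotate right by 2), then convert every letter to uppercase.
Working it through for "cabineT": intermediate "eTcabin", final "ETCABIN".

ETCABIN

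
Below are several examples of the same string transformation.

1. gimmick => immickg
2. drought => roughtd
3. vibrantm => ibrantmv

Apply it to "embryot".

The pattern: move the first character to the end.
"embryot" → "mbryote".

mbryote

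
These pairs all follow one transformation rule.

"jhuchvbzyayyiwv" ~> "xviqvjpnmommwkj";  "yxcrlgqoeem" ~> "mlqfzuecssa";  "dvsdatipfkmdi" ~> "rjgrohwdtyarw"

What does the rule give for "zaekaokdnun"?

nosyocyrbib

The rule is to shift every letter 12 places backward in the alphabet (wrapping around).
"zaekaokdnun" → "nosyocyrbib".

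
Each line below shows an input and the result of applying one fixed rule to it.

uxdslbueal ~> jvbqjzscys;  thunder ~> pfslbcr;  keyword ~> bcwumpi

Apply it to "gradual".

jpybsye

What's happening: swap the first and last characters, then shift every letter 2 places backward in the alphabet (wrapping around).
"gradual" → "lraduag" → "jpybsye".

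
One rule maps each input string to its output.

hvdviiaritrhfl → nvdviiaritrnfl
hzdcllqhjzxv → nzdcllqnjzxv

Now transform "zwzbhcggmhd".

zwzbncggmnd

What's happening: replace every "h" with "n".
Applying that to "zwzbhcggmhd" gives "zwzbncggmnd".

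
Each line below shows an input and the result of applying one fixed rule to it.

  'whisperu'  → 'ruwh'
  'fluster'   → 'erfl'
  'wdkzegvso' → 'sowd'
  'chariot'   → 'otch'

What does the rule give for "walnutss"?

sswa

Each output is the input with this applied: move the first 2 characters to the end (rotate left by 2), then keep only the last 4 characters.
"walnutss" → "lnutsswa" → "sswa".
(Check on "fluster": → "usterfl" → "erfl" ✓)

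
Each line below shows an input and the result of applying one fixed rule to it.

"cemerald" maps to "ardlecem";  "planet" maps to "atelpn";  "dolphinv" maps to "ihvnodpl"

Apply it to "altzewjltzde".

ljztedlaztwe

Rule — swap each adjacent pair of characters (1↔2, 3↔4, ...), then swap the front and back halves of the string.
"altzewjltzde" → "laztweljzted" → "ljztedlaztwe".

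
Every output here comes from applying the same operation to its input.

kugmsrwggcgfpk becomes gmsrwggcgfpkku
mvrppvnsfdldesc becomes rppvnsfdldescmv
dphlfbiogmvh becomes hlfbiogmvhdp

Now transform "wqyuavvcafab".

yuavvcafabwq

Rule — move the first 2 characters to the end (rotate left by 2).
"wqyuavvcafab" → "yuavvcafabwq".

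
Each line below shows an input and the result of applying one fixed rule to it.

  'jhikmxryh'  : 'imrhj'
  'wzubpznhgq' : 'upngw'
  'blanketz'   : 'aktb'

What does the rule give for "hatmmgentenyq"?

tmetnqh

The pattern: keep every other character starting from the first (positions 1st, 3rd, 5th, ...), then move the first character to the end.
"hatmmgentenyq" → "htmetnq" → "tmetnqh".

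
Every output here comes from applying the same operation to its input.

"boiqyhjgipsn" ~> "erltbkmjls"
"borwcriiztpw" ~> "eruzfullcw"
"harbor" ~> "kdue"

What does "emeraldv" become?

In each case the input is transformed by: delete the last 2 characters, then shift every letter 3 places forward in the alphabet (wrapping around).
So "emeraldv" becomes "hphudo".

hphudo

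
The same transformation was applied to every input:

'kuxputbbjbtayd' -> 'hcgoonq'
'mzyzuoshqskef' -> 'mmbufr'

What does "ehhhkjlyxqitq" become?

uuwldg

Rule — keep every other character starting from the second (positions 2nd, 4th, 6th, ...), then shift every letter 13 places forward in the alphabet (wrapping around) — i.e. ROT13.
Applying both steps to "ehhhkjlyxqitq": "hhjyqt", then "uuwldg".
(Check on "mzyzuoshqskef": → "zzohse" → "mmbufr" ✓)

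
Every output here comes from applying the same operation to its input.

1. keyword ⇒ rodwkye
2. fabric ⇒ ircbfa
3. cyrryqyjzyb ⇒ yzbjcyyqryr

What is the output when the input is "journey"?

The rule is to move the last 2 characters to the front (rotate right by 2), then take characters alternately from the front and the back (1st, last, 2nd, 2nd-last, ...).
"journey" → "eyjourn" → "enyrjuo".
(Check on "keyword": → "rdkeywo" → "rodwkye" ✓)

enyrjuo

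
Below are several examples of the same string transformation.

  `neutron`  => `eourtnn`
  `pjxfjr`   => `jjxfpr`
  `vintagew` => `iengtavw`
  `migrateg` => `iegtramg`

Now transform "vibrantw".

Rule — take characters alternately from the front and the back (1st, last, 2nd, 2nd-last, ...), then move the first 2 characters to the end (rotate left by 2).
Doing the same to "vibrantw": "itbnravw".

itbnravw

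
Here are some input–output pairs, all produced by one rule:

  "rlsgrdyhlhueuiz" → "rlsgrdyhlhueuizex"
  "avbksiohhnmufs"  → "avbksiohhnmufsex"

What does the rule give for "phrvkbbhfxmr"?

The pattern: append "ex".
So "phrvkbbhfxmr" becomes "phrvkbbhfxmrex".

phrvkbbhfxmrex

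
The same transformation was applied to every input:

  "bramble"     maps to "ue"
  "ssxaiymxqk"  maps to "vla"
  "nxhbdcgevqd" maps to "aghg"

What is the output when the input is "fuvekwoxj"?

Rule — shift every letter 3 places forward in the alphabet (wrapping around), then keep one character in every 3, starting at position 2 (positions 2nd, 5th, 8th, ...).
Starting from "fuvekwoxj": after the first operation, "ixyhnzram"; after the second, "xna".
(Check on "ssxaiymxqk": → "vvadlbpatn" → "vla" ✓)

xna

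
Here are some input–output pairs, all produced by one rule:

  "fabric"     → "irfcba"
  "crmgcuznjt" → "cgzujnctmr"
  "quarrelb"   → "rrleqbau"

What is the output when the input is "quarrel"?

rrleuqa

What's happening: move the first 3 characters to the end (rotate left by 3), then swap each adjacent pair of characters (1↔2, 3↔4, ...).
On "quarrel": the first step gives "rrelqua", and the second then gives "rrleuqa".
(Check on "fabric": → "ricfab" → "irfcba" ✓)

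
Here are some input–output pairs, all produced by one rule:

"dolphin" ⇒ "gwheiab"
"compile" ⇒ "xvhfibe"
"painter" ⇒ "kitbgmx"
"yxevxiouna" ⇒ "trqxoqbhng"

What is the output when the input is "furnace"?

What's happening: shift every letter 7 places backward in the alphabet (wrapping around), then move the last character to the front.
On "furnace": the first step gives "ynkgtvx", and the second then gives "xynkgtv".
(Check on "compile": → "vhfibex" → "xvhfibe" ✓)

xynkgtv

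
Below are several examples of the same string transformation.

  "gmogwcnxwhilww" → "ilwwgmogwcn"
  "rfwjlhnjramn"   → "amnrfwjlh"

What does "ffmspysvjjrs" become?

jrsffmspy

Rule — swap the front and back halves of the string, then delete the first 3 characters.
"ffmspysvjjrs" → "svjjrsffmspy" → "jrsffmspy".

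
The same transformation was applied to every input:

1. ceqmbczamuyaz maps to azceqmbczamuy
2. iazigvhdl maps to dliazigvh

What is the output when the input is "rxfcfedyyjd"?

jdrxfcfedyy

In each case the input is transformed by: move the last 2 characters to the front (rotate right by 2).
Doing the same to "rxfcfedyyjd": "jdrxfcfedyy".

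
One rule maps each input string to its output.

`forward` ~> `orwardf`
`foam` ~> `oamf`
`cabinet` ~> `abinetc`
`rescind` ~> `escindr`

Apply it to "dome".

The pattern: move the first character to the end.
Doing the same to "dome": "omed".

omed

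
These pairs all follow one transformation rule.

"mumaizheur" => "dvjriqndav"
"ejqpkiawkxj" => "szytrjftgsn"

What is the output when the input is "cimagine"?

rvjprwnl

Rule — move the first character to the end, then shift every letter 9 places forward in the alphabet (wrapping around).
Starting from "cimagine": after the first operation, "imaginec"; after the second, "rvjprwnl".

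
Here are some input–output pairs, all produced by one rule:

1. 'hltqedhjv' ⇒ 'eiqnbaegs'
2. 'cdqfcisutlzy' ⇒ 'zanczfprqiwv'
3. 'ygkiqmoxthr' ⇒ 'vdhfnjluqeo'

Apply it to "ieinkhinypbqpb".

fbfkhefkvmynmy

In each case the input is transformed by: shift every letter 3 places backward in the alphabet (wrapping around).
For "ieinkhinypbqpb" the result is "fbfkhefkvmynmy".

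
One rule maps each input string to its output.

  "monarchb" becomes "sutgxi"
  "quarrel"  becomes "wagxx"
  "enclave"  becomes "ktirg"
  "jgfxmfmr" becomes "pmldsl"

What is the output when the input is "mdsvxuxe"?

The pattern: delete the last 2 characters, then shift every letter 6 places forward in the alphabet (wrapping around).
For "mdsvxuxe", step one produces "mdsvxu"; step two turns that into "sjybda".
(Check on "jgfxmfmr": → "jgfxmf" → "pmldsl" ✓)

sjybda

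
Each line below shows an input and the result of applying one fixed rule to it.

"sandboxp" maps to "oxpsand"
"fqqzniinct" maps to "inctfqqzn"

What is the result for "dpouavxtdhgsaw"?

The pattern: swap the front and back halves of the string, then delete the first character.
"dpouavxtdhgsaw" → "tdhgsawdpouavx" → "dhgsawdpouavx".
(Check on "sandboxp": → "boxpsand" → "oxpsand" ✓)

dhgsawdpouavx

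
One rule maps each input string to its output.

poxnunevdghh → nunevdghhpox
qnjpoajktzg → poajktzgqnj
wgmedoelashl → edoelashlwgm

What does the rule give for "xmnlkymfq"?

The rule is to move the first 3 characters to the end (rotate left by 3).
On "xmnlkymfq" that produces "lkymfqxmn".

lkymfqxmn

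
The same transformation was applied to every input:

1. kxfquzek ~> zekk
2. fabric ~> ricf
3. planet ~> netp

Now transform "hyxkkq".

kkqh

The pattern: move the last 3 characters to the front (rotate right by 3), then keep only the first 4 characters.
On "hyxkkq": the first step gives "kkqhyx", and the second then gives "kkqh".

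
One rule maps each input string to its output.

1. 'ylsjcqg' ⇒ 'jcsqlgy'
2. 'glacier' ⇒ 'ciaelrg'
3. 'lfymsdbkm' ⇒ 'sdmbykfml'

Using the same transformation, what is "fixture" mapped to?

tuxrief

Rule — take characters alternately from the front and the back (1st, last, 2nd, 2nd-last, ...), then reverse the string.
Applying both steps to "fixture": "feirxut", then "tuxrief".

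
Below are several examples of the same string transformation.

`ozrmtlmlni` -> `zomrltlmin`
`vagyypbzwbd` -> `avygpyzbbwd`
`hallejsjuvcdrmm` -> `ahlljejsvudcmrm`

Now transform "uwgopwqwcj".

wuogwpwqjc

Looking at the pairs, the operation is to swap each adjacent pair of characters (1↔2, 3↔4, ...).
On "uwgopwqwcj" that produces "wuogwpwqjc".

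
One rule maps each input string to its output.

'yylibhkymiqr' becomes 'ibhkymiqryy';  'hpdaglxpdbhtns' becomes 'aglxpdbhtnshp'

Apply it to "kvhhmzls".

hmzlskv

The pattern: move the first 2 characters to the end (rotate left by 2), then delete the first character.
"kvhhmzls" → "hhmzlskv" → "hmzlskv".
(Check on "yylibhkymiqr": → "libhkymiqryy" → "ibhkymiqryy" ✓)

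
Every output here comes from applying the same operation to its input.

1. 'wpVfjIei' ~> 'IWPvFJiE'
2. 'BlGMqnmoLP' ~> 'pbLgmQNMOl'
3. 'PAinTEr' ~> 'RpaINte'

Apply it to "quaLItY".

yQUAliT

In each case the input is transformed by: move the last character to the front, then flip the case of every letter.
"quaLItY" → "YquaLIt" → "yQUAliT".
(Check on "BlGMqnmoLP": → "PBlGMqnmoL" → "pbLgmQNMOl" ✓)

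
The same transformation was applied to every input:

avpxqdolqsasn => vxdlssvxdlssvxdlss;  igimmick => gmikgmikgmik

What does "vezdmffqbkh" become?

Rule — keep every other character starting from the second (positions 2nd, 4th, 6th, ...), then write the whole string 3 times in a row.
For "vezdmffqbkh", step one produces "edfqk"; step two turns that into "edfqkedfqkedfqk".
(Check on "igimmick": → "gmik" → "gmikgmikgmik" ✓)

edfqkedfqkedfqk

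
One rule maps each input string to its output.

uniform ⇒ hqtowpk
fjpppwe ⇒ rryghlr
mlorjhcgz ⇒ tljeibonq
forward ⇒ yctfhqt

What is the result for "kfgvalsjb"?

xcnuldmhi

Looking at the pairs, the operation is to move the first 3 characters to the end (rotate left by 3), then shift every letter 2 places forward in the alphabet (wrapping around).
For "kfgvalsjb", step one produces "valsjbkfg"; step two turns that into "xcnuldmhi".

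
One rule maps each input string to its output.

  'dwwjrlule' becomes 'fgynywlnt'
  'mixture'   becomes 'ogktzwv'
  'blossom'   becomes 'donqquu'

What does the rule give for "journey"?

The pattern: take characters alternately from the front and the back (1st, last, 2nd, 2nd-last, ...), then shift every letter 2 places forward in the alphabet (wrapping around).
"journey" → "jyoeunr" → "laqgwpt".

laqgwpt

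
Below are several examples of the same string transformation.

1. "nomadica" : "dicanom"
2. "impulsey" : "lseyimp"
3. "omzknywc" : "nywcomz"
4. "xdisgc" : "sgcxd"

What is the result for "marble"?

In each case the input is transformed by: swap the front and back halves of the string, then delete the last character.
Starting from "marble": after the first operation, "blemar"; after the second, "blema".

blema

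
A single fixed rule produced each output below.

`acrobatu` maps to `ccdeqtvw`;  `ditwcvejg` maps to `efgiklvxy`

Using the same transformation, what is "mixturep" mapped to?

The rule is to sort the characters into alphabetical order, then shift every letter 2 places forward in the alphabet (wrapping around).
Applying both steps to "mixturep": "eimprtux", then "gkortvwz".

gkortvwz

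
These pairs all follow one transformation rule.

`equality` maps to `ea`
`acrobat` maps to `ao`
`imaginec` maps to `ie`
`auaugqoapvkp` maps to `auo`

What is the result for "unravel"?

ua

The rule is to keep one character in every 3, starting at position 1 (positions 1st, 4th, 7th, ...), then keep only the vowels.
Working it through for "unravel": intermediate "ual", final "ua".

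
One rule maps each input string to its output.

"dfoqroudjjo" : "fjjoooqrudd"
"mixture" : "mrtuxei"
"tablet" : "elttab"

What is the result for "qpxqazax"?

pqqxxzaa

The transformation: sort the characters into alphabetical order, then move the first 2 characters to the end (rotate left by 2).
"qpxqazax" → "pqqxxzaa".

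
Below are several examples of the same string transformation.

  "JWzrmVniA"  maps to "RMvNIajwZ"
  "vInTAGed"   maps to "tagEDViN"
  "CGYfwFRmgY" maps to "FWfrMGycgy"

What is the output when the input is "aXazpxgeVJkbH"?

The rule is to flip the case of every letter, then move the first 3 characters to the end (rotate left by 3).
For "aXazpxgeVJkbH", step one produces "AxAZPXGEvjKBh"; step two turns that into "ZPXGEvjKBhAxA".

ZPXGEvjKBhAxA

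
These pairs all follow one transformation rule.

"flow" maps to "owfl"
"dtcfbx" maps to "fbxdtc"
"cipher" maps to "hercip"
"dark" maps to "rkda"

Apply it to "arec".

Rule — swap the front and back halves of the string.
Applying that to "arec" gives "ecar".

ecar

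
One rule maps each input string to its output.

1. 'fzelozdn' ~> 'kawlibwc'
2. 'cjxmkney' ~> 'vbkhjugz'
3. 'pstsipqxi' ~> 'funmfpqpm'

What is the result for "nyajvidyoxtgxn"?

The pattern: shift every letter 3 places backward in the alphabet (wrapping around), then reverse the string.
"nyajvidyoxtgxn" → "kvxgsfavluqduk" → "kudqulvafsgxvk".

kudqulvafsgxvk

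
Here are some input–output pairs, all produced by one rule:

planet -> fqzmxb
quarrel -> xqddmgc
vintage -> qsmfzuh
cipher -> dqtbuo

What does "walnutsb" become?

The pattern: shift every letter 12 places forward in the alphabet (wrapping around), then reverse the string.
For "walnutsb", step one produces "imxzgfen"; step two turns that into "nefgzxmi".

nefgzxmi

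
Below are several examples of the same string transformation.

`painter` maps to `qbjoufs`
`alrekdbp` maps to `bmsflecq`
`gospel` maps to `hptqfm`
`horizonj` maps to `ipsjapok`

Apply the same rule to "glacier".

The rule is to shift every letter 1 place forward in the alphabet (wrapping around).
Doing the same to "glacier": "hmbdjfs".

hmbdjfs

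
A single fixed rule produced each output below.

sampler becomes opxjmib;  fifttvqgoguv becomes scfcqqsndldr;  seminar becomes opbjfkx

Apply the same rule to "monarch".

ejlkxoz

Looking at the pairs, the operation is to shift every letter 3 places backward in the alphabet (wrapping around), then move the last character to the front.
For "monarch" the result is "ejlkxoz".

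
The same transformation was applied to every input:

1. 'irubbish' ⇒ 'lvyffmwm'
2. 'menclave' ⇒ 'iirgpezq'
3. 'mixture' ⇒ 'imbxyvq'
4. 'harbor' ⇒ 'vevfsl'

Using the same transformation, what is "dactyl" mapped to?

pegxch

Rule — shift every letter 4 places forward in the alphabet (wrapping around), then swap the first and last characters.
"dactyl" → "hegxcp" → "pegxch".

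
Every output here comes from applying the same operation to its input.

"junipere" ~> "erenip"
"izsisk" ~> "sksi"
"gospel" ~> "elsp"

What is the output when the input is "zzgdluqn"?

What's happening: delete the first 2 characters, then swap the front and back halves of the string.
Starting from "zzgdluqn": after the first operation, "gdluqn"; after the second, "uqngdl".

uqngdl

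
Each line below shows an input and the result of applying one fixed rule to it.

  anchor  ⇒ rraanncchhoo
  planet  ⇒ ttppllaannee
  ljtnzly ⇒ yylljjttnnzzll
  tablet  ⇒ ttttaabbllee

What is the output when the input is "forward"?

ddffoorrwwaarr

What's happening: move the last character to the front, then double every character.
On "forward": the first step gives "dforwar", and the second then gives "ddffoorrwwaarr".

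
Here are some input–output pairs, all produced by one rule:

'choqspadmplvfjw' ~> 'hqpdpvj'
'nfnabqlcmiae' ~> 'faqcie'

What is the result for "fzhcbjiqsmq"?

zcjqm

Rule — keep every other character starting from the second (positions 2nd, 4th, 6th, ...).
Doing the same to "fzhcbjiqsmq": "zcjqm".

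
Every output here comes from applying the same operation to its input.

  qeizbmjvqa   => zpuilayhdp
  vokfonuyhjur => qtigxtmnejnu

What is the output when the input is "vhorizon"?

The transformation: shift every letter 1 place backward in the alphabet (wrapping around), then reverse the string.
On "vhorizon": the first step gives "ugnqhynm", and the second then gives "mnyhqngu".
(Check on "qeizbmjvqa": → "pdhyaliupz" → "zpuilayhdp" ✓)

mnyhqngu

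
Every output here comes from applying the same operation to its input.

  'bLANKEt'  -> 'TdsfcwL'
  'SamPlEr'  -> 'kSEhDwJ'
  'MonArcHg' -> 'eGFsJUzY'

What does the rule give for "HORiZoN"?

zgjArGf

The rule is to shift every letter 8 places backward in the alphabet (wrapping around), then flip the case of every letter.
Doing the same to "HORiZoN": "zgjArGf".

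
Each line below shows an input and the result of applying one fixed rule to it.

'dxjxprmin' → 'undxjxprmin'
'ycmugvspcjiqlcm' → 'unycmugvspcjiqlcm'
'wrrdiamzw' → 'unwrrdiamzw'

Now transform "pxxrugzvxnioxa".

unpxxrugzvxnioxa

In each case the input is transformed by: prepend "un".
For "pxxrugzvxnioxa" the result is "unpxxrugzvxnioxa".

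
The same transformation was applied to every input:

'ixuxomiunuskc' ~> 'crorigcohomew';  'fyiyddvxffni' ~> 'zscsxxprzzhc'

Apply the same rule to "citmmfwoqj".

wcnggzqikd

What's happening: shift every letter 6 places backward in the alphabet (wrapping around).
On "citmmfwoqj" that produces "wcnggzqikd".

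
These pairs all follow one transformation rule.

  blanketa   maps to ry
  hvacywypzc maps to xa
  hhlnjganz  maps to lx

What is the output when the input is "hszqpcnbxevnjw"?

hu

Each output is the input with this applied: shift every letter 2 places backward in the alphabet (wrapping around), then keep only the last 2 characters.
Applying both steps to "hszqpcnbxevnjw": "fqxonalzvctlhu", then "hu".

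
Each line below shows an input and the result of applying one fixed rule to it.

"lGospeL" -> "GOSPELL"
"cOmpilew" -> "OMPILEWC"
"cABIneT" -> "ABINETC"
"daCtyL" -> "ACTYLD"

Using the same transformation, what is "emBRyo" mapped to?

MBRYOE

The pattern: move the first character to the end, then convert every letter to uppercase.
For "emBRyo", step one produces "mBRyoe"; step two turns that into "MBRYOE".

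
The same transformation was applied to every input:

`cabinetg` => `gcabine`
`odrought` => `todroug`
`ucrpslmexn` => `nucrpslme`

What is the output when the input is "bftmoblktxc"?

cbftmoblkt

The rule is to move the last 2 characters to the front (rotate right by 2), then delete the first character.
On "bftmoblktxc": the first step gives "xcbftmoblkt", and the second then gives "cbftmoblkt".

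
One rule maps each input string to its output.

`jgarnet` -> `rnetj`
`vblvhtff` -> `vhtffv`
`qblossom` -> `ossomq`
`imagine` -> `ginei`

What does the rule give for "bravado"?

Rule — move the first character to the end, then delete the first 2 characters.
"bravado" → "vadob".
(Check on "jgarnet": → "garnetj" → "rnetj" ✓)

vadob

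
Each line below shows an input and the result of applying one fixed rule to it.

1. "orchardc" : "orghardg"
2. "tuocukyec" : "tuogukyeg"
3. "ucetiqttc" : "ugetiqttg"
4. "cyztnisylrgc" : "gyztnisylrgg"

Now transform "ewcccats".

ewgggats

Looking at the pairs, the operation is to replace every "c" with "g".
Applying that to "ewcccats" gives "ewgggats".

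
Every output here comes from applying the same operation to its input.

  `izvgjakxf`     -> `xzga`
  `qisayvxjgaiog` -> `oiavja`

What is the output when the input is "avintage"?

What's happening: keep every other character starting from the second (positions 2nd, 4th, 6th, ...), then move the last character to the front.
Working it through for "avintage": intermediate "vnae", final "evna".

evna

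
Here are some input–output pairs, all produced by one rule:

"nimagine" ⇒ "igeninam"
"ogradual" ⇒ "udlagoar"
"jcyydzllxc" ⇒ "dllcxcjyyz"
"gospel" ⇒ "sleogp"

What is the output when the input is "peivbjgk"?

jbkgepvi

In each case the input is transformed by: swap each adjacent pair of characters (1↔2, 3↔4, ...), then swap the front and back halves of the string.
For "peivbjgk", step one produces "epvijbkg"; step two turns that into "jbkgepvi".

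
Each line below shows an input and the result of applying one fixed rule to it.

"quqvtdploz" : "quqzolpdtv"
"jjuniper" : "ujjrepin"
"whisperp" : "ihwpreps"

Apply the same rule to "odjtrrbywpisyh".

jdohysipwybrrt

Looking at the pairs, the operation is to reverse the string, then move the last 3 characters to the front (rotate right by 3).
Applying both steps to "odjtrrbywpisyh": "hysipwybrrtjdo", then "jdohysipwybrrt".
(Check on "quqvtdploz": → "zolpdtvquq" → "quqzolpdtv" ✓)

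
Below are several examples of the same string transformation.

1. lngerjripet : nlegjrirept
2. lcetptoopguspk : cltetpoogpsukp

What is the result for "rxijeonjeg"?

xrjioejnge

The transformation: swap each adjacent pair of characters (1↔2, 3↔4, ...).
On "rxijeonjeg" that produces "xrjioejnge".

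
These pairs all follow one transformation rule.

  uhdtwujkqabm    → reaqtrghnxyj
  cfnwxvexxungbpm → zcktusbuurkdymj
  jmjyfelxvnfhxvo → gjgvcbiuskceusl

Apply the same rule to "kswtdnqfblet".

hptqakncyibq

Each output is the input with this applied: shift every letter 3 places backward in the alphabet (wrapping around).
On "kswtdnqfblet" that produces "hptqakncyibq".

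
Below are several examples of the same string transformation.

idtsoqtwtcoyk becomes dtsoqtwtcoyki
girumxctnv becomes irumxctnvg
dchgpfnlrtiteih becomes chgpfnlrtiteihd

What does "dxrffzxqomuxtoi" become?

xrffzxqomuxtoid

Each output is the input with this applied: move the first character to the end.
Doing the same to "dxrffzxqomuxtoi": "xrffzxqomuxtoid".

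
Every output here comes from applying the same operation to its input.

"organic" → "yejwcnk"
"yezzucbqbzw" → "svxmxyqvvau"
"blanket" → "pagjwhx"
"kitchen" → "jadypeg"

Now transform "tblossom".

The rule is to reverse the string, then shift every letter 4 places backward in the alphabet (wrapping around).
So "tblossom" becomes "ikookhxp".

ikookhxp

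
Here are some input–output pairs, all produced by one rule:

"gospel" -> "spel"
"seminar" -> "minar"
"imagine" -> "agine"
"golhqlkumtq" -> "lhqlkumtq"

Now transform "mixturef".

xturef

In each case the input is transformed by: delete the first 2 characters.
Applying that to "mixturef" gives "xturef".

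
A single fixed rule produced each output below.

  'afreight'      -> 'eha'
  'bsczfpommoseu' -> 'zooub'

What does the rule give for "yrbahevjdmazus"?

What's happening: keep one character in every 3, starting at position 1 (positions 1st, 4th, 7th, ...), then move the first character to the end.
"yrbahevjdmazus" → "yavmu" → "avmuy".
(Check on "bsczfpommoseu": → "bzoou" → "zooub" ✓)

avmuy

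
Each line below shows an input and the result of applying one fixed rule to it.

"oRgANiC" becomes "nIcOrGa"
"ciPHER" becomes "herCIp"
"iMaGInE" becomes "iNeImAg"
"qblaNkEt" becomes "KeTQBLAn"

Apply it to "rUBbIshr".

SHRRubBi

Each output is the input with this applied: flip the case of every letter, then move the last 3 characters to the front (rotate right by 3).
On "rUBbIshr": the first step gives "RubBiSHR", and the second then gives "SHRRubBi".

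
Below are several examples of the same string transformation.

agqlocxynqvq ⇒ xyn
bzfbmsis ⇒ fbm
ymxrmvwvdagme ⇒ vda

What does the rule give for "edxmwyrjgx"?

In each case the input is transformed by: move the last 3 characters to the front (rotate right by 3), then keep only the last 3 characters.
Applying both steps to "edxmwyrjgx": "jgxedxmwyr", then "wyr".

wyr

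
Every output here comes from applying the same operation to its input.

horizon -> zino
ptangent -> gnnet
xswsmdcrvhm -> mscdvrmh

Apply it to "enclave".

Rule — delete the first 3 characters, then swap each adjacent pair of characters (1↔2, 3↔4, ...).
Doing the same to "enclave": "alev".
(Check on "ptangent": → "ngent" → "gnnet" ✓)

alev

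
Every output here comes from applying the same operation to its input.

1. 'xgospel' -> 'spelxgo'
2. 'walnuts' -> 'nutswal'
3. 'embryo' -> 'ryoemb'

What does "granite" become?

In each case the input is transformed by: move the first 3 characters to the end (rotate left by 3).
Doing the same to "granite": "nitegra".

nitegra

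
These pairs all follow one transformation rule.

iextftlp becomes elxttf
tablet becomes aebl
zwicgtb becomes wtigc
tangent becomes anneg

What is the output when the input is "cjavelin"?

jialve

In each case the input is transformed by: take characters alternately from the front and the back (1st, last, 2nd, 2nd-last, ...), then delete the first 2 characters.
For "cjavelin", step one produces "cnjialve"; step two turns that into "jialve".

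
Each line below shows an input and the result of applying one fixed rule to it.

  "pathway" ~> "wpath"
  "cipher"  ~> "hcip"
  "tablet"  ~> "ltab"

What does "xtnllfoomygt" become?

Each output is the input with this applied: delete the last 2 characters, then move the last character to the front.
On "xtnllfoomygt": the first step gives "xtnllfoomy", and the second then gives "yxtnllfoom".

yxtnllfoom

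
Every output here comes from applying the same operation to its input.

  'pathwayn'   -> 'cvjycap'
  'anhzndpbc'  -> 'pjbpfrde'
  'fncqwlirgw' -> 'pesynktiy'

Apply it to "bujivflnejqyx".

Rule — delete the first character, then shift every letter 2 places forward in the alphabet (wrapping around).
Working it through for "bujivflnejqyx": intermediate "ujivflnejqyx", final "wlkxhnpglsaz".

wlkxhnpglsaz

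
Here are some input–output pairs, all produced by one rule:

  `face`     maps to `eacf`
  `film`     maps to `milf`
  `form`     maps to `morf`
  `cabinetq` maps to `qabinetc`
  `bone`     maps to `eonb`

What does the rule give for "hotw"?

Each output is the input with this applied: swap the first and last characters.
So "hotw" becomes "woth".

woth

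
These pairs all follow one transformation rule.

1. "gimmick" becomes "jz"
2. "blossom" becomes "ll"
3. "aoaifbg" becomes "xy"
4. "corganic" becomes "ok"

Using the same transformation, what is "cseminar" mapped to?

bk

The transformation: keep one character in every 3, starting at position 3 (positions 3rd, 6th, 9th, ...), then shift every letter 3 places backward in the alphabet (wrapping around).
Working it through for "cseminar": intermediate "en", final "bk".
(Check on "blossom": → "oo" → "ll" ✓)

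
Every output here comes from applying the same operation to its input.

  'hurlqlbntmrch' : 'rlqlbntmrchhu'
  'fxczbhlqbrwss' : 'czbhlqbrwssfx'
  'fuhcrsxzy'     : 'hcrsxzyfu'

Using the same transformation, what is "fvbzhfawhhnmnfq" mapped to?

bzhfawhhnmnfqfv

Rule — move the first 2 characters to the end (rotate left by 2).
On "fvbzhfawhhnmnfq" that produces "bzhfawhhnmnfqfv".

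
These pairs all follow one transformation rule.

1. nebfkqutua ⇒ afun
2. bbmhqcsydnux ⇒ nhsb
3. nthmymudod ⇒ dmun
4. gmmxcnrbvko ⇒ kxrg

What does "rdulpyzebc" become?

The rule is to keep one character in every 3, starting at position 1 (positions 1st, 4th, 7th, ...), then swap the first and last characters.
"rdulpyzebc" → "rlzc" → "clzr".

clzr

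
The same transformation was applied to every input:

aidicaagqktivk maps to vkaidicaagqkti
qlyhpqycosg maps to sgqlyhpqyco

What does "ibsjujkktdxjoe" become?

oeibsjujkktdxj

Each output is the input with this applied: move the last 2 characters to the front (rotate right by 2).
Applying that to "ibsjujkktdxjoe" gives "oeibsjujkktdxj".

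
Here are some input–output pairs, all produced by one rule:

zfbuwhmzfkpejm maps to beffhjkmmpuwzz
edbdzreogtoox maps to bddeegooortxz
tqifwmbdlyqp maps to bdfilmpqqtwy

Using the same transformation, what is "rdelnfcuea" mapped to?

acdeeflnru

Rule — sort the characters into alphabetical order.
"rdelnfcuea" → "acdeeflnru".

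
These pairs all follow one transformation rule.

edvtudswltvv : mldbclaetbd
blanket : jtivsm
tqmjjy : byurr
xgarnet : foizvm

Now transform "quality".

What's happening: shift every letter 8 places forward in the alphabet (wrapping around), then delete the last character.
"quality" → "ycitqbg" → "ycitqb".
(Check on "xgarnet": → "foizvmb" → "foizvm" ✓)

ycitqb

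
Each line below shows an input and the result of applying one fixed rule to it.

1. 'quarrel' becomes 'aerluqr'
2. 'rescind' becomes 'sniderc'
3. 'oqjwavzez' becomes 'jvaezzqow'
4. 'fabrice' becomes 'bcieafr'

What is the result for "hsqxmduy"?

qdmyushx

Looking at the pairs, the operation is to swap each adjacent pair of characters (1↔2, 3↔4, ...), then move the first 3 characters to the end (rotate left by 3).
For "hsqxmduy" the result is "qdmyushx".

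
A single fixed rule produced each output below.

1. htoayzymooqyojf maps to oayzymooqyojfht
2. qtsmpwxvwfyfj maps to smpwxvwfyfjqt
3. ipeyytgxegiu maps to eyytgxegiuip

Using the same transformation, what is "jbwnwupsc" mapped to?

wnwupscjb

What's happening: move the first 2 characters to the end (rotate left by 2).
On "jbwnwupsc" that produces "wnwupscjb".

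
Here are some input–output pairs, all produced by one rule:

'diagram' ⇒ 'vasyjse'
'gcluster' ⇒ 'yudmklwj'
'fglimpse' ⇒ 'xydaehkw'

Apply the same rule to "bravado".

The rule is to shift every letter 8 places backward in the alphabet (wrapping around).
Doing the same to "bravado": "tjsnsvg".

tjsnsvg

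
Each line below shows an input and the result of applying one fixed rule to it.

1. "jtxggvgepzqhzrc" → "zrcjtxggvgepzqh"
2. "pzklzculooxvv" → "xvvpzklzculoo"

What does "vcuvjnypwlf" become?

wlfvcuvjnyp

Looking at the pairs, the operation is to move the last 3 characters to the front (rotate right by 3).
Applying that to "vcuvjnypwlf" gives "wlfvcuvjnyp".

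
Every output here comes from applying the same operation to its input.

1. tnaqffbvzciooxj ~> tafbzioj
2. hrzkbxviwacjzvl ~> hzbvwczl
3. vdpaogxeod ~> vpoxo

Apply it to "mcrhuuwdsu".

The rule is to keep every other character starting from the first (positions 1st, 3rd, 5th, ...).
Applying that to "mcrhuuwdsu" gives "mruws".

mruws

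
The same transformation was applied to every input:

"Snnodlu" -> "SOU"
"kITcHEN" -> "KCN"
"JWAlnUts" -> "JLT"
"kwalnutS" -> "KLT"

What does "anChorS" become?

AHS

The transformation: keep one character in every 3, starting at position 1 (positions 1st, 4th, 7th, ...), then convert every letter to uppercase.
"anChorS" → "ahS" → "AHS".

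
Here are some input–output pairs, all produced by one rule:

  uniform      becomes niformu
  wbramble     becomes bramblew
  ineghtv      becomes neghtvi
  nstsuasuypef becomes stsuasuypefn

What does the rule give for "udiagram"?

The pattern: move the first character to the end.
Applying that to "udiagram" gives "diagramu".

diagramu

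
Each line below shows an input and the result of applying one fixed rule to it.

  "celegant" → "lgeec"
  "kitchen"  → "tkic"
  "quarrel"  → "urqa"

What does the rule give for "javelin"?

vjea

The rule is to delete the last 3 characters, then sort the characters into reverse alphabetical order.
Working it through for "javelin": intermediate "jave", final "vjea".
(Check on "celegant": → "celeg" → "lgeec" ✓)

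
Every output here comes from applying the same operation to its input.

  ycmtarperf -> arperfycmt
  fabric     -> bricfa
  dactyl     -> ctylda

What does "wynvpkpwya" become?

What's happening: swap the front and back halves of the string, then move the last character to the front.
Working it through for "wynvpkpwya": intermediate "kpwyawynvp", final "pkpwyawynv".

pkpwyawynv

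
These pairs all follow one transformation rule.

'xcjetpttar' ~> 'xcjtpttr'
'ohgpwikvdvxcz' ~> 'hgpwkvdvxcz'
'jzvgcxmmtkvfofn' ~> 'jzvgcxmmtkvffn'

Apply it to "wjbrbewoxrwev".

wjbrbwxrwv

The rule is to remove every vowel.
So "wjbrbewoxrwev" becomes "wjbrbwxrwv".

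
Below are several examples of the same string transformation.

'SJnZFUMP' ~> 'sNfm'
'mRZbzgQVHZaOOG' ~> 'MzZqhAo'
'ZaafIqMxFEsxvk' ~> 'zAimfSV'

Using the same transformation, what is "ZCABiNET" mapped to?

zaIe

In each case the input is transformed by: keep every other character starting from the first (positions 1st, 3rd, 5th, ...), then flip the case of every letter.
Doing the same to "ZCABiNET": "zaIe".
(Check on "SJnZFUMP": → "SnFM" → "sNfm" ✓)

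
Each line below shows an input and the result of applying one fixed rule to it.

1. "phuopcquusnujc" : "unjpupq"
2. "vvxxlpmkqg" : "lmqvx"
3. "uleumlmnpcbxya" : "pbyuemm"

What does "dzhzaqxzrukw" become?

xrkdha

Each output is the input with this applied: keep every other character starting from the first (positions 1st, 3rd, 5th, ...), then move the last 3 characters to the front (rotate right by 3).
Applying both steps to "dzhzaqxzrukw": "dhaxrk", then "xrkdha".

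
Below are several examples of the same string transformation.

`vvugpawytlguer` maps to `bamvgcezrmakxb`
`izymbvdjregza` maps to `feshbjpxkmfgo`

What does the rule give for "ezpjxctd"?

fvpdizjk

Each output is the input with this applied: shift every letter 6 places forward in the alphabet (wrapping around), then move the first character to the end.
Applying both steps to "ezpjxctd": "kfvpdizj", then "fvpdizjk".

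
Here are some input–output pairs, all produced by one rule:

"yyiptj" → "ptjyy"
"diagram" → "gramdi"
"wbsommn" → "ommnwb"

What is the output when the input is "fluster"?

sterfl

Looking at the pairs, the operation is to move the first 2 characters to the end (rotate left by 2), then delete the first character.
Starting from "fluster": after the first operation, "usterfl"; after the second, "sterfl".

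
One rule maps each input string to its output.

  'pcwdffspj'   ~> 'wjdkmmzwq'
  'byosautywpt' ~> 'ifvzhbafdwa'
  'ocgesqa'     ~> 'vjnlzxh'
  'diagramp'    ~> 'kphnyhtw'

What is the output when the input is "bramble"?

iyhtisl

The pattern: shift every letter 7 places forward in the alphabet (wrapping around).
Applying that to "bramble" gives "iyhtisl".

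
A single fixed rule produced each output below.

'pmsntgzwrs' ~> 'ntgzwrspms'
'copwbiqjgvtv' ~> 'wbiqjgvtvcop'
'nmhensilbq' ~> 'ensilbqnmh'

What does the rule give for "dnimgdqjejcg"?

The rule is to move the first 3 characters to the end (rotate left by 3).
For "dnimgdqjejcg" the result is "mgdqjejcgdni".

mgdqjejcgdni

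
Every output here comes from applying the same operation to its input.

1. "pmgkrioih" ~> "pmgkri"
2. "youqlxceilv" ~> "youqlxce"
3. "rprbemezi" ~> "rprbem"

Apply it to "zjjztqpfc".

Each output is the input with this applied: delete the last 3 characters.
On "zjjztqpfc" that produces "zjjztq".

zjjztq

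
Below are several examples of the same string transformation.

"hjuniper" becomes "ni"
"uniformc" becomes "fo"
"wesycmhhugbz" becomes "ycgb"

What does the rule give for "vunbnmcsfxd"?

bnx

Looking at the pairs, the operation is to swap each adjacent pair of characters (1↔2, 3↔4, ...), then keep one character in every 3, starting at position 3 (positions 3rd, 6th, 9th, ...).
On "vunbnmcsfxd": the first step gives "uvbnmnscxfd", and the second then gives "bnx".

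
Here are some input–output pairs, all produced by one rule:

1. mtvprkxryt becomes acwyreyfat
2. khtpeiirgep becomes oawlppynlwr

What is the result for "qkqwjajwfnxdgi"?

rxdqhqdmueknpx

The pattern: move the first character to the end, then shift every letter 7 places forward in the alphabet (wrapping around).
Working it through for "qkqwjajwfnxdgi": intermediate "kqwjajwfnxdgiq", final "rxdqhqdmueknpx".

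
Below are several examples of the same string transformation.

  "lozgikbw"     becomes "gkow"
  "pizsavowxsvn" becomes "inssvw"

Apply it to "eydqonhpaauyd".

Each output is the input with this applied: keep every other character starting from the second (positions 2nd, 4th, 6th, ...), then sort the characters into alphabetical order.
Applying that to "eydqonhpaauyd" gives "anpqyy".
(Check on "lozgikbw": → "ogkw" → "gkow" ✓)

anpqyy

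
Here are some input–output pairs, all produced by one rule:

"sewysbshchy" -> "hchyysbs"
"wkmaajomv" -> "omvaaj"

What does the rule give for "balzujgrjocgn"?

The pattern: delete the first 3 characters, then swap the front and back halves of the string.
"balzujgrjocgn" → "zujgrjocgn" → "jocgnzujgr".

jocgnzujgr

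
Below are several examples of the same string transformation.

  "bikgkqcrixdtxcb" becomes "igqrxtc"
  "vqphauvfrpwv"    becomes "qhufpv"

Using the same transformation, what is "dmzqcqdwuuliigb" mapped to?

mqqwuig

The transformation: keep every other character starting from the second (positions 2nd, 4th, 6th, ...).
On "dmzqcqdwuuliigb" that produces "mqqwuig".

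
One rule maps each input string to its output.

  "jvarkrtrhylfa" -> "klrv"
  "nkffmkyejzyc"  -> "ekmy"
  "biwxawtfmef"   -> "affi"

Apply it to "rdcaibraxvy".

adiy

The rule is to keep one character in every 3, starting at position 2 (positions 2nd, 5th, 8th, ...), then sort the characters into alphabetical order.
So "rdcaibraxvy" becomes "adiy".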